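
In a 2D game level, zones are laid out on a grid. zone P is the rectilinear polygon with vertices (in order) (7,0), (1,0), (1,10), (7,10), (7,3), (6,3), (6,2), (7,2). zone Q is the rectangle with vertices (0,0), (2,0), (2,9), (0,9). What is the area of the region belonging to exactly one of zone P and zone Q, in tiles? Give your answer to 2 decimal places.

|zone P| = 59, |zone Q| = 18, |zone P∩zone Q| = 9.
|zone P △ zone Q| = |zone P| + |zone Q| − 2·|zone P∩zone Q| = 59 + 18 − 18 = 59.00.

59.00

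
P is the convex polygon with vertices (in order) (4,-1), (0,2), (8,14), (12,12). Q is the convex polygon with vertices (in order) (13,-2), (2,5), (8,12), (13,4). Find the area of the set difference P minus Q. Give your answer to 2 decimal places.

|P| = 70, |P∩Q| = 34.882.
|P ∖ Q| = |P| − |P∩Q| = 70 − 34.882 = 35.12.

35.12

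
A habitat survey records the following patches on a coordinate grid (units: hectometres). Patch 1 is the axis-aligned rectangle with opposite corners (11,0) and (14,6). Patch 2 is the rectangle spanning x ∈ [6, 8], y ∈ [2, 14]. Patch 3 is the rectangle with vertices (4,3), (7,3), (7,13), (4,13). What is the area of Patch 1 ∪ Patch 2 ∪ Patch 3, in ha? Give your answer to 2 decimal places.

62.00

By inclusion–exclusion:
Individual areas: |Patch 1| = 18, |Patch 2| = 24, |Patch 3| = 30.
|Patch 1∩Patch 2| = 0 (no overlap).
|Patch 1∩Patch 3| = 0 (no overlap).
|Patch 2∩Patch 3|: x∈[6,7], y∈[3,13] → 1·10 = 10.
|Patch 1∩Patch 2∩Patch 3| = 0.
|Patch 1 ∪ Patch 2 ∪ Patch 3| = 72 − 10 + 0 = 62.00.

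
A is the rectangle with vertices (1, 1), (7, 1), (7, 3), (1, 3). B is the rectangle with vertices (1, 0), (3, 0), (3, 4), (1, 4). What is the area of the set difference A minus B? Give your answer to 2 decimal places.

8.00

|A∩B|: x∈[1,3], y∈[1,3] → 2·2 = 4.
|A| = 12.
|A ∖ B| = |A| − |A∩B| = 12 − 4 = 8.00.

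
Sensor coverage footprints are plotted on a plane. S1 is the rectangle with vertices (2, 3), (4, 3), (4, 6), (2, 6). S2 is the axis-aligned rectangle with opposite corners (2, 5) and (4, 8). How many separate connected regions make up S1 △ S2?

S1 △ S2 splits into 2 disjoint pieces (area 4, area 4).

2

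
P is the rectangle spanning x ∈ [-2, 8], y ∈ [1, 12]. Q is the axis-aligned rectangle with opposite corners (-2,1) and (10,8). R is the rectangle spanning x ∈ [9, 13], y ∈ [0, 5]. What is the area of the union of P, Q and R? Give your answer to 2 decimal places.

140.00

By inclusion–exclusion:
Individual areas: |P| = 110, |Q| = 84, |R| = 20.
|P∩Q|: x∈[-2,8], y∈[1,8] → 10·7 = 70.
|P∩R| = 0 (no overlap).
|Q∩R|: x∈[9,10], y∈[1,5] → 1·4 = 4.
|P∩Q∩R| = 0.
|P ∪ Q ∪ R| = 214 − 74 + 0 = 140.00.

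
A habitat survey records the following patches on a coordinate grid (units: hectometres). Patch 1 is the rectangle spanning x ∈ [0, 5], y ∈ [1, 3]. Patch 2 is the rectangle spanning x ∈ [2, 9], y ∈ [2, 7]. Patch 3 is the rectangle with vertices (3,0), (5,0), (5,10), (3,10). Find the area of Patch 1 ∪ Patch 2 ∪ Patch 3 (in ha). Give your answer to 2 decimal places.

50.00

By inclusion–exclusion:
Individual areas: |Patch 1| = 10, |Patch 2| = 35, |Patch 3| = 20.
|Patch 1∩Patch 2|: x∈[2,5], y∈[2,3] → 3·1 = 3.
|Patch 1∩Patch 3|: x∈[3,5], y∈[1,3] → 2·2 = 4.
|Patch 2∩Patch 3|: x∈[3,5], y∈[2,7] → 2·5 = 10.
|Patch 1∩Patch 2∩Patch 3| = 2.
|Patch 1 ∪ Patch 2 ∪ Patch 3| = 65 − 17 + 2 = 50.00.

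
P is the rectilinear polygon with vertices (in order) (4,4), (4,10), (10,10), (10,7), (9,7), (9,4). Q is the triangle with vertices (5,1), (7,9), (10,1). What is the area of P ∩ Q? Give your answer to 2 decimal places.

The intersection is the polygon with vertices (5.75,4), (7,9), (8.875,4).
By the shoelace formula its area is 7.81.

7.81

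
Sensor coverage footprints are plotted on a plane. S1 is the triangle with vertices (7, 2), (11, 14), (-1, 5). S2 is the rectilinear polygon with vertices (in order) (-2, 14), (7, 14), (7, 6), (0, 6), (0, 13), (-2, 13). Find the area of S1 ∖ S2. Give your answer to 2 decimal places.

37.33

|S1| = 54, |S1∩S2| = 16.6667.
|S1 ∖ S2| = |S1| − |S1∩S2| = 54 − 16.6667 = 37.33.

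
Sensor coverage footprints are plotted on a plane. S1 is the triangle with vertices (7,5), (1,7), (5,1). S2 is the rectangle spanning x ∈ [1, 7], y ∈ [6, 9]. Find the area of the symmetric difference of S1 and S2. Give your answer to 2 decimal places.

29.67

|S1| = 14, |S2| = 18, |S1∩S2| = 1.1667.
|S1 △ S2| = |S1| + |S2| − 2·|S1∩S2| = 14 + 18 − 2.3333 = 29.67.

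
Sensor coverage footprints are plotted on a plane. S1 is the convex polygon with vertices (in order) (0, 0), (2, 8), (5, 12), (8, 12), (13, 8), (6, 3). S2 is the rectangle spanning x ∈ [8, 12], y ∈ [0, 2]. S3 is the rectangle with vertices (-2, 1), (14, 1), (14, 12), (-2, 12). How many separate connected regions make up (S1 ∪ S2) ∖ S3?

(S1 ∪ S2) ∖ S3 splits into 2 disjoint pieces (area 0.875, area 4).

2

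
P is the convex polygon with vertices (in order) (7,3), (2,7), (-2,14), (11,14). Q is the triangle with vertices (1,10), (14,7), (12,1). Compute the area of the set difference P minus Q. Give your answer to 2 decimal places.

|P| = 81, |P∩Q| = 15.2501.
|P ∖ Q| = |P| − |P∩Q| = 81 − 15.2501 = 65.75.

65.75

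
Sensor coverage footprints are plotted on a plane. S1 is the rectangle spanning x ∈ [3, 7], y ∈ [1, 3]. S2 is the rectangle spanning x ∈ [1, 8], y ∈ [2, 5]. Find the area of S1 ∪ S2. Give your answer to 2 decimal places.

25.00

By inclusion–exclusion:
Individual areas: |S1| = 8, |S2| = 21.
|S1∩S2|: x∈[3,7], y∈[2,3] → 4·1 = 4.
|S1 ∪ S2| = 29 − 4 = 25.00.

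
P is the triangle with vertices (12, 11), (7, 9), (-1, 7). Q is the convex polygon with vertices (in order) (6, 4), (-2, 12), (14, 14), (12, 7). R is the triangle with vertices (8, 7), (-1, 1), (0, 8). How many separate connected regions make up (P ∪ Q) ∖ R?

(P ∪ Q) ∖ R splits into 2 disjoint pieces (area 0.023, area 83.2716).

2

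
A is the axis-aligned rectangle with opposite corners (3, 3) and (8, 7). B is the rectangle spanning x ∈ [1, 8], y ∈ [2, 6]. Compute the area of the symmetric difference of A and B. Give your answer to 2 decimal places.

18.00

|A∩B|: x∈[3,8], y∈[3,6] → 5·3 = 15.
|A △ B| = |A| + |B| − 2·|A∩B| = 20 + 28 − 30 = 18.00.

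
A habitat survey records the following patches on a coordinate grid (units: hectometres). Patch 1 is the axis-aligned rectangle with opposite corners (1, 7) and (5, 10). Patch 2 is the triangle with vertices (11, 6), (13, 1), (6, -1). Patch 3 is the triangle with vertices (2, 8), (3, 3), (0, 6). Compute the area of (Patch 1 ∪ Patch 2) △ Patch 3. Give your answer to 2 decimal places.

|Patch 1 ∪ Patch 2| = 31.5.
|(Patch 1 ∪ Patch 2) ∩ Patch 3| = 0.6.
|(Patch 1 ∪ Patch 2) △ Patch 3| = 31.5 + 6 − 1.2 = 36.30.

36.30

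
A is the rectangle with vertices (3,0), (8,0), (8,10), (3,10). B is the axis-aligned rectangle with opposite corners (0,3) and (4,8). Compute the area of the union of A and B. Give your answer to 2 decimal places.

65.00

By inclusion–exclusion:
Individual areas: |A| = 50, |B| = 20.
|A∩B|: x∈[3,4], y∈[3,8] → 1·5 = 5.
|A ∪ B| = 70 − 5 = 65.00.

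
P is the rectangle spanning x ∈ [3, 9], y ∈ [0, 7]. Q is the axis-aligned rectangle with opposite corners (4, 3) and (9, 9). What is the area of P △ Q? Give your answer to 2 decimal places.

32.00

|P∩Q|: x∈[4,9], y∈[3,7] → 5·4 = 20.
|P △ Q| = |P| + |Q| − 2·|P∩Q| = 42 + 30 − 40 = 32.00.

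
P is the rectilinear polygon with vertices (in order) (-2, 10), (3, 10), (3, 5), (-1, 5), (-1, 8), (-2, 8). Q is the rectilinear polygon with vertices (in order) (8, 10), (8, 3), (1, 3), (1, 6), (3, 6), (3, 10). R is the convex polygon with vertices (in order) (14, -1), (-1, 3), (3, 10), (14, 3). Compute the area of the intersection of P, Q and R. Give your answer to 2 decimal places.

2.00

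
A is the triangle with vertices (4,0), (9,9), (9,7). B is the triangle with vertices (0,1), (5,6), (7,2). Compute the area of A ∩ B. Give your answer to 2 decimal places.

The intersection is the polygon with vertices (6.105,3.789), (6.353,3.294), (5.25,1.75), (4.948,1.707).
By the shoelace formula its area is 0.75.

0.75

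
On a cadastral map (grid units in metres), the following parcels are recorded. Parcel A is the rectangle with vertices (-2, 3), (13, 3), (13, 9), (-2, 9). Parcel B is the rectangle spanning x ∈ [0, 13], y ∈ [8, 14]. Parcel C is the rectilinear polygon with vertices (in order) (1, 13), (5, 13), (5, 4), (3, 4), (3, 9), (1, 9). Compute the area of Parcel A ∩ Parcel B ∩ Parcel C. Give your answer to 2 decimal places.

2.00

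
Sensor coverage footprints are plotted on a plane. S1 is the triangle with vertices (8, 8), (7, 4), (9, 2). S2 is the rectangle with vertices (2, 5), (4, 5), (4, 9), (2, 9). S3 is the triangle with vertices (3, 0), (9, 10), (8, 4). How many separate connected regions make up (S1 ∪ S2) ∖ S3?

2

(S1 ∪ S2) ∖ S3 splits into 2 disjoint pieces (area 2.1111, area 8).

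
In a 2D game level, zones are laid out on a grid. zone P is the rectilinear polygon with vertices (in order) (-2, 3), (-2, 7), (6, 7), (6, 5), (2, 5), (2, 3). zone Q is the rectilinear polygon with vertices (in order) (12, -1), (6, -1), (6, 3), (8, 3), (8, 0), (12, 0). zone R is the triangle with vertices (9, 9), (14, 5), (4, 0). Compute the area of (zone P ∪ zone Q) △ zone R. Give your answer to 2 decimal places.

|zone P ∪ zone Q| = 36.
|(zone P ∪ zone Q) ∩ zone R| = 3.
|(zone P ∪ zone Q) △ zone R| = 36 + 32.5 − 6 = 62.50.

62.50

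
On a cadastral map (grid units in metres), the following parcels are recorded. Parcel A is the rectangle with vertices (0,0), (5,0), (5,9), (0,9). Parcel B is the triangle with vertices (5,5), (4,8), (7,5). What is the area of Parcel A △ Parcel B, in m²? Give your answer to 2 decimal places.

|Parcel A| = 45, |Parcel B| = 3, |Parcel A∩Parcel B| = 1.
|Parcel A △ Parcel B| = |Parcel A| + |Parcel B| − 2·|Parcel A∩Parcel B| = 45 + 3 − 2 = 46.00.

46.00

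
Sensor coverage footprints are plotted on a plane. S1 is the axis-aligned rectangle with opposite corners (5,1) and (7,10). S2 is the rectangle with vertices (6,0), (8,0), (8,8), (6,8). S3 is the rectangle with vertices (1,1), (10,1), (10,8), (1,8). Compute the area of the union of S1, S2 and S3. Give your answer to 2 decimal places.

By inclusion–exclusion:
Individual areas: |S1| = 18, |S2| = 16, |S3| = 63.
|S1∩S2|: x∈[6,7], y∈[1,8] → 1·7 = 7.
|S1∩S3|: x∈[5,7], y∈[1,8] → 2·7 = 14.
|S2∩S3|: x∈[6,8], y∈[1,8] → 2·7 = 14.
|S1∩S2∩S3| = 7.
|S1 ∪ S2 ∪ S3| = 97 − 35 + 7 = 69.00.

69.00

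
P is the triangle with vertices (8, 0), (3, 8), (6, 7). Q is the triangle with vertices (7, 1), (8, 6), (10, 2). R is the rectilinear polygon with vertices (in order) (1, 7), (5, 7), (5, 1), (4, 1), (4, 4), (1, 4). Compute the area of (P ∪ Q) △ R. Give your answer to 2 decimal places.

28.09

|P ∪ Q| = 16.1183.
|(P ∪ Q) ∩ R| = 1.5125.
|(P ∪ Q) △ R| = 16.1183 + 15 − 3.025 = 28.09.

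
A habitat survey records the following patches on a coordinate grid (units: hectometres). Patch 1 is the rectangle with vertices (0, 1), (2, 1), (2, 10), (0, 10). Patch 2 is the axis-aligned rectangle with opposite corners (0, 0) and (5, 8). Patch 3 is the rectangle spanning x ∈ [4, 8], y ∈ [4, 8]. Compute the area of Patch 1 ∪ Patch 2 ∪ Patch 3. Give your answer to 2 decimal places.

By inclusion–exclusion:
Individual areas: |Patch 1| = 18, |Patch 2| = 40, |Patch 3| = 16.
|Patch 1∩Patch 2|: x∈[0,2], y∈[1,8] → 2·7 = 14.
|Patch 1∩Patch 3| = 0 (no overlap).
|Patch 2∩Patch 3|: x∈[4,5], y∈[4,8] → 1·4 = 4.
|Patch 1∩Patch 2∩Patch 3| = 0.
|Patch 1 ∪ Patch 2 ∪ Patch 3| = 74 − 18 + 0 = 56.00.

56.00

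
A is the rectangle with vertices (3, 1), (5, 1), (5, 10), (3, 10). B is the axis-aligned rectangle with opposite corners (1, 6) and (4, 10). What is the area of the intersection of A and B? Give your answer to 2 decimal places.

4.00

|A∩B|: x∈[3,4], y∈[6,10] → 1·4 = 4.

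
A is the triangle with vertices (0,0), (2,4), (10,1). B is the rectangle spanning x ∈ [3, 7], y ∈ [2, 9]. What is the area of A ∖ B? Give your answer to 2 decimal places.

15.50

|A| = 19, |A∩B| = 3.5.
|A ∖ B| = |A| − |A∩B| = 19 − 3.5 = 15.50.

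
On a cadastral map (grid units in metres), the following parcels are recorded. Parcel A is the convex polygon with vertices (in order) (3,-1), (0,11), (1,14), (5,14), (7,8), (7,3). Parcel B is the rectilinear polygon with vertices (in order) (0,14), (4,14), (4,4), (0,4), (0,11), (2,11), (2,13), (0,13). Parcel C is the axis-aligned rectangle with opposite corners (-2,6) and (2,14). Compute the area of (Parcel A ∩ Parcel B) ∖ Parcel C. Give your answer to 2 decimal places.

|Parcel A ∩ Parcel B| = 29.0417.
|(Parcel A ∩ Parcel B) ∩ Parcel C| = 8.0417.
|(Parcel A ∩ Parcel B) ∖ Parcel C| = 29.0417 − 8.0417 = 21.00.

21.00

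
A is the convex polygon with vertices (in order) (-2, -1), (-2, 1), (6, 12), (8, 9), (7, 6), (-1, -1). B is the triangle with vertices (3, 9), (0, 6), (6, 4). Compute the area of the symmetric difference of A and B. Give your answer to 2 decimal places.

|A| = 46.5, |B| = 12, |A∩B| = 7.9364.
|A △ B| = |A| + |B| − 2·|A∩B| = 46.5 + 12 − 15.8729 = 42.63.

42.63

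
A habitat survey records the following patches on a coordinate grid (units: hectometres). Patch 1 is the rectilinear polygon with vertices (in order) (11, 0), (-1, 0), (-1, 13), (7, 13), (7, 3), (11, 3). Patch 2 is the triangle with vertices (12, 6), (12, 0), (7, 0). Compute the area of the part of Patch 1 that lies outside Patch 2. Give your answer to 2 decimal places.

|Patch 1| = 116, |Patch 1∩Patch 2| = 8.25.
|Patch 1 ∖ Patch 2| = |Patch 1| − |Patch 1∩Patch 2| = 116 − 8.25 = 107.75.

107.75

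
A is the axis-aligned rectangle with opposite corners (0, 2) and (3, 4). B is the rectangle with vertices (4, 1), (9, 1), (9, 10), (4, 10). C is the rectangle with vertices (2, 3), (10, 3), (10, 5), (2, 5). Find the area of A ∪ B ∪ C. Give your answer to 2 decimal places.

By inclusion–exclusion:
Individual areas: |A| = 6, |B| = 45, |C| = 16.
|A∩B| = 0 (no overlap).
|A∩C|: x∈[2,3], y∈[3,4] → 1·1 = 1.
|B∩C|: x∈[4,9], y∈[3,5] → 5·2 = 10.
|A∩B∩C| = 0.
|A ∪ B ∪ C| = 67 − 11 + 0 = 56.00.

56.00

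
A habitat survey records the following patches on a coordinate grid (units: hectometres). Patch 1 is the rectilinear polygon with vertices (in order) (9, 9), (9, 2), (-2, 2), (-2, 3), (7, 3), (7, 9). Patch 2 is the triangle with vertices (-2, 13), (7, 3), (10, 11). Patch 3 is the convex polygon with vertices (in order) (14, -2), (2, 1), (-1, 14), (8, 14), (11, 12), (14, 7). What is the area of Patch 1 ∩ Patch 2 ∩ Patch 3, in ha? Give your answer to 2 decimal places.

The intersection is the polygon with vertices (7,3), (7,9), (9,9), (9,8.333).
By the shoelace formula its area is 6.67.

6.67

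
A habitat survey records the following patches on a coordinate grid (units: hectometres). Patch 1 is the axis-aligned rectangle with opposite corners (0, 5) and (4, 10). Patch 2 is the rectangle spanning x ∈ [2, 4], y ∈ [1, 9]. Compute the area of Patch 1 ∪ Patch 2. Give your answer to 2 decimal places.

By inclusion–exclusion:
Individual areas: |Patch 1| = 20, |Patch 2| = 16.
|Patch 1∩Patch 2|: x∈[2,4], y∈[5,9] → 2·4 = 8.
|Patch 1 ∪ Patch 2| = 36 − 8 = 28.00.

28.00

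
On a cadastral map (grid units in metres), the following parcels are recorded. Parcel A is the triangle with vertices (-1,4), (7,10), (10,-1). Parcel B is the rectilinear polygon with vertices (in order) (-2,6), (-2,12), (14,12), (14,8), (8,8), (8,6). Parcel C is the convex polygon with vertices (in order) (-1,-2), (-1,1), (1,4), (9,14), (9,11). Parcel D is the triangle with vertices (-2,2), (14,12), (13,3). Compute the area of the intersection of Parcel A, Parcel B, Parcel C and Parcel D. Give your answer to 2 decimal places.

The intersection is the polygon with vertices (5.154,6), (4.4,6), (5.852,6.907).
By the shoelace formula its area is 0.34.

0.34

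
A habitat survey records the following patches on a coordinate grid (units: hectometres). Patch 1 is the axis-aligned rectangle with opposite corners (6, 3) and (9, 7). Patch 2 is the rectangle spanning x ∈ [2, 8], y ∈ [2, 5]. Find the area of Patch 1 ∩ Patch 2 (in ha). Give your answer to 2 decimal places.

4.00

|Patch 1∩Patch 2|: x∈[6,8], y∈[3,5] → 2·2 = 4.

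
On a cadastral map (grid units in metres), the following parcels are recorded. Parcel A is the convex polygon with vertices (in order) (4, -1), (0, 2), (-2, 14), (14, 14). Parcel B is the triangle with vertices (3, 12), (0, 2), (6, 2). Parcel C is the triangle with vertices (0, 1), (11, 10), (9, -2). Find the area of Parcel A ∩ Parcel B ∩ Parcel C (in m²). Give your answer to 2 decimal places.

7.50

The intersection is the polygon with vertices (6,2), (1.222,2), (5.058,5.139).
By the shoelace formula its area is 7.50.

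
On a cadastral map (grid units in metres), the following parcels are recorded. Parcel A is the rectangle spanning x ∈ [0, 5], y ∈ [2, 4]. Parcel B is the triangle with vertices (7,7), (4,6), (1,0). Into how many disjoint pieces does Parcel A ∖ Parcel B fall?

2

Parcel A ∖ Parcel B splits into 2 disjoint pieces (area 2.8571, area 5).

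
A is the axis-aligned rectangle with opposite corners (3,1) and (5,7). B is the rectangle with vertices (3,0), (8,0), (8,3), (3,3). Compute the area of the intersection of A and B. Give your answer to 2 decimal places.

4.00

|A∩B|: x∈[3,5], y∈[1,3] → 2·2 = 4.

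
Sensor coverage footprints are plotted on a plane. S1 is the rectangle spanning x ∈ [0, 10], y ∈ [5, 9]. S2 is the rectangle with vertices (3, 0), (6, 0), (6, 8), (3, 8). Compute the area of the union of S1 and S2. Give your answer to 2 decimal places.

55.00

By inclusion–exclusion:
Individual areas: |S1| = 40, |S2| = 24.
|S1∩S2|: x∈[3,6], y∈[5,8] → 3·3 = 9.
|S1 ∪ S2| = 64 − 9 = 55.00.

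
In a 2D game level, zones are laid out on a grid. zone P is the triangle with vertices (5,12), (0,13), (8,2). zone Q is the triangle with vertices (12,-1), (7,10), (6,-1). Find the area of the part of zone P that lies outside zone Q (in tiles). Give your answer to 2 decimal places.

|zone P| = 23.5, |zone P∩zone Q| = 1.9928.
|zone P ∖ zone Q| = |zone P| − |zone P∩zone Q| = 23.5 − 1.9928 = 21.51.

21.51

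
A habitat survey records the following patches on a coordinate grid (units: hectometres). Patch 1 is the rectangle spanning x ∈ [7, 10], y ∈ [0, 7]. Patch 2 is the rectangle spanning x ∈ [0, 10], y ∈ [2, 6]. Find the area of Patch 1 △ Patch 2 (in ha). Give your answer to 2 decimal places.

|Patch 1∩Patch 2|: x∈[7,10], y∈[2,6] → 3·4 = 12.
|Patch 1 △ Patch 2| = |Patch 1| + |Patch 2| − 2·|Patch 1∩Patch 2| = 21 + 40 − 24 = 37.00.

37.00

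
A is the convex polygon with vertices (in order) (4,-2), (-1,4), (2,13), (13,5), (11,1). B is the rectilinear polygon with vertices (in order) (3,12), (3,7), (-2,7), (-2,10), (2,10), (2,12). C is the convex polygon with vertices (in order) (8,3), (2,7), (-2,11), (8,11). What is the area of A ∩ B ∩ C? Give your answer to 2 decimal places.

The intersection is the polygon with vertices (2,10), (2,11), (3,11), (3,7), (2,7), (0.5,8.5), (1,10).
By the shoelace formula its area is 7.00.

7.00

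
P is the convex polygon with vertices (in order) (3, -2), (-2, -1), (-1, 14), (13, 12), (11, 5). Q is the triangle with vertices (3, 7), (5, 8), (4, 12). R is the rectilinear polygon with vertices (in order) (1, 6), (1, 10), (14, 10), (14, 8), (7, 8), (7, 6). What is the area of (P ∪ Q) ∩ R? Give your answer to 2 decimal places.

34.29

The region (P ∪ Q) ∩ R is the polygon with vertices (11.857,8), (7,8), (7,6), (1,6), (1,10), (12.429,10).
By the shoelace formula its area is 34.29.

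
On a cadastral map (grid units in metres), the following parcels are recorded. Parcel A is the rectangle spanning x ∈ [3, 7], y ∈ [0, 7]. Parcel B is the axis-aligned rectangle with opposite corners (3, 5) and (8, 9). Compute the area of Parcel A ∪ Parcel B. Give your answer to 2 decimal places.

40.00

By inclusion–exclusion:
Individual areas: |Parcel A| = 28, |Parcel B| = 20.
|Parcel A∩Parcel B|: x∈[3,7], y∈[5,7] → 4·2 = 8.
|Parcel A ∪ Parcel B| = 48 − 8 = 40.00.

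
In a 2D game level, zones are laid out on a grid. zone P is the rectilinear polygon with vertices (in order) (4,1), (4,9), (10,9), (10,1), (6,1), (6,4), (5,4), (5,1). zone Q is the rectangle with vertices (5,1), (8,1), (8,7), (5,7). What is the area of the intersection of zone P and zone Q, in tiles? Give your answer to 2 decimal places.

15.00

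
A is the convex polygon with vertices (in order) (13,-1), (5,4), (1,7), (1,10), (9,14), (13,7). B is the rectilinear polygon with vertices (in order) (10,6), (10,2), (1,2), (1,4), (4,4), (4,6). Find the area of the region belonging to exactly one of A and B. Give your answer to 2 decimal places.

|A| = 104, |B| = 30, |A∩B| = 18.425.
|A △ B| = |A| + |B| − 2·|A∩B| = 104 + 30 − 36.85 = 97.15.

97.15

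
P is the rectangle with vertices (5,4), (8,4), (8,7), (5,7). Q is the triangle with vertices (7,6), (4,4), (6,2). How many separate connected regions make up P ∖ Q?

P ∖ Q is a single connected region.

1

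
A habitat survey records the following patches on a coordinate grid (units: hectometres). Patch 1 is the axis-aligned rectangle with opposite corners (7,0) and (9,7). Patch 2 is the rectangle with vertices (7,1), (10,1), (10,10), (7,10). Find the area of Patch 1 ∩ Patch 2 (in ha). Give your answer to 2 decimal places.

12.00

|Patch 1∩Patch 2|: x∈[7,9], y∈[1,7] → 2·6 = 12.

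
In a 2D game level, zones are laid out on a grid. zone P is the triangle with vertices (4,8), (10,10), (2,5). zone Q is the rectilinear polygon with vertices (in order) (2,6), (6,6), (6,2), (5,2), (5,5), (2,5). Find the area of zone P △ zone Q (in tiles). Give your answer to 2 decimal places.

|zone P| = 7, |zone Q| = 7, |zone P∩zone Q| = 0.4667.
|zone P △ zone Q| = |zone P| + |zone Q| − 2·|zone P∩zone Q| = 7 + 7 − 0.9333 = 13.07.

13.07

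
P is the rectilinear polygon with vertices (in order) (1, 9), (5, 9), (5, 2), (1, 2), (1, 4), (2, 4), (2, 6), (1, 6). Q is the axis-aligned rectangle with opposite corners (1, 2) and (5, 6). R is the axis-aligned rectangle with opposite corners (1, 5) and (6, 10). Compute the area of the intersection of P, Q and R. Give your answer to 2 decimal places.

3.00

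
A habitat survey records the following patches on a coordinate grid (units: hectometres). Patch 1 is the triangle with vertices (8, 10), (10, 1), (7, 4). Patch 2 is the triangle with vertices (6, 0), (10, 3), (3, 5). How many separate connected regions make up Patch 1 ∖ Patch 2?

2

Patch 1 ∖ Patch 2 splits into 2 disjoint pieces (area 8.1746, area 0.7619).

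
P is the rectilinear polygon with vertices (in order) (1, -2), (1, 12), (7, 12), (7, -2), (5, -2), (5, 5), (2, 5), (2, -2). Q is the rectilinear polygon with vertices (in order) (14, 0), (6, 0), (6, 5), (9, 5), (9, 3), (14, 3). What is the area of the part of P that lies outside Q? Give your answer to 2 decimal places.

|P| = 63, |P∩Q| = 5.
|P ∖ Q| = |P| − |P∩Q| = 63 − 5 = 58.00.

58.00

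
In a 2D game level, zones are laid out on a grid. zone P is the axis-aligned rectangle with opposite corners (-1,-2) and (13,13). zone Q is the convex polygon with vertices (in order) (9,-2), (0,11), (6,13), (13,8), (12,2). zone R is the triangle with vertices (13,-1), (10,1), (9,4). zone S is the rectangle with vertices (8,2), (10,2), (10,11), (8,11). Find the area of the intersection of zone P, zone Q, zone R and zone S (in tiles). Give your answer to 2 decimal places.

0.71

The intersection is the polygon with vertices (9,4), (10,2.75), (10,2), (9.667,2).
By the shoelace formula its area is 0.71.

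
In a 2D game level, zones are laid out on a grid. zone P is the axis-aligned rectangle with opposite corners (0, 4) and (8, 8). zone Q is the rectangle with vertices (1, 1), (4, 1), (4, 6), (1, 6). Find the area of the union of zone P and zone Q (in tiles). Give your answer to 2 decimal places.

By inclusion–exclusion:
Individual areas: |zone P| = 32, |zone Q| = 15.
|zone P∩zone Q|: x∈[1,4], y∈[4,6] → 3·2 = 6.
|zone P ∪ zone Q| = 47 − 6 = 41.00.

41.00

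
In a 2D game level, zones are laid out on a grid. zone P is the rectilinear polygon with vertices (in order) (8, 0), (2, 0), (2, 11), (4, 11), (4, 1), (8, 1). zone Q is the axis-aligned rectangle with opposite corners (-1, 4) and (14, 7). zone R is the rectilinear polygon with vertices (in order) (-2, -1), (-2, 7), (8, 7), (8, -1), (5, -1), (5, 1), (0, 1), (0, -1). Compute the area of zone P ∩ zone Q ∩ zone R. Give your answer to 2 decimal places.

6.00

The intersection is the polygon with vertices (4,7), (4,4), (2,4), (2,7).
By the shoelace formula its area is 6.00.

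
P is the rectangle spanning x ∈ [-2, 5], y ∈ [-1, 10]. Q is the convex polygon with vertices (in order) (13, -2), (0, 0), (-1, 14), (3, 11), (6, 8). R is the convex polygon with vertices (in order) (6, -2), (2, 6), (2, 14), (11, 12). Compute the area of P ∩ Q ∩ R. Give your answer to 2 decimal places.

The intersection is the polygon with vertices (4,10), (5,9), (5,0), (2,6), (2,10).
By the shoelace formula its area is 20.50.

20.50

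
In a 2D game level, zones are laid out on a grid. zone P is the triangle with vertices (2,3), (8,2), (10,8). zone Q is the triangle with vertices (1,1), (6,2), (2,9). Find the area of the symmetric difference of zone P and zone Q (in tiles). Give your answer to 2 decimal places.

30.92

|zone P| = 19, |zone Q| = 19.5, |zone P∩zone Q| = 3.7895.
|zone P △ zone Q| = |zone P| + |zone Q| − 2·|zone P∩zone Q| = 19 + 19.5 − 7.5789 = 30.92.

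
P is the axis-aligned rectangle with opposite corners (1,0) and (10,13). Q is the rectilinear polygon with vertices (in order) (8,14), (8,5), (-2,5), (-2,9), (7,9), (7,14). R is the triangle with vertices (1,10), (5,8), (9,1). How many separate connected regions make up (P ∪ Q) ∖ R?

(P ∪ Q) ∖ R is a single connected region.

1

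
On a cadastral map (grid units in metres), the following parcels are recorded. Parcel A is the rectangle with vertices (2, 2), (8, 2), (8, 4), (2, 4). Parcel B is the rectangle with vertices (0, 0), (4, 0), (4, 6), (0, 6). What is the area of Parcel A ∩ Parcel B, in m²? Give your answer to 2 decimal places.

4.00

|Parcel A∩Parcel B|: x∈[2,4], y∈[2,4] → 2·2 = 4.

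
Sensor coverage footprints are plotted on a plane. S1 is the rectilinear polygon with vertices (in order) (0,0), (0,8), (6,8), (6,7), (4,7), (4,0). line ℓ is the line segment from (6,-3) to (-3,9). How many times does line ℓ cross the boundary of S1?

2

The segment meets the boundary at (0,5), (3.75,0).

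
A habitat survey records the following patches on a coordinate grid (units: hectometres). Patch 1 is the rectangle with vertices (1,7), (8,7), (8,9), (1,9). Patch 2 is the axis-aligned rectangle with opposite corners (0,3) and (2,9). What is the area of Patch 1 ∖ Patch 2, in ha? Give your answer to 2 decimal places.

12.00

|Patch 1∩Patch 2|: x∈[1,2], y∈[7,9] → 1·2 = 2.
|Patch 1| = 14.
|Patch 1 ∖ Patch 2| = |Patch 1| − |Patch 1∩Patch 2| = 14 − 2 = 12.00.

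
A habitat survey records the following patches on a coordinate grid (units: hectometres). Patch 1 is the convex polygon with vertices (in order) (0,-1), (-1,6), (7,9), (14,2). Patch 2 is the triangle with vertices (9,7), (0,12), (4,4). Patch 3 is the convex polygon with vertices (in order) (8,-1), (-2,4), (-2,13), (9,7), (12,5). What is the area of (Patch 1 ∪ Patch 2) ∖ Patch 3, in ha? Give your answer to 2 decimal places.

|Patch 1 ∪ Patch 2| = 99.3397.
|(Patch 1 ∪ Patch 2) ∩ Patch 3| = 78.3893.
|(Patch 1 ∪ Patch 2) ∖ Patch 3| = 99.3397 − 78.3893 = 20.95.

20.95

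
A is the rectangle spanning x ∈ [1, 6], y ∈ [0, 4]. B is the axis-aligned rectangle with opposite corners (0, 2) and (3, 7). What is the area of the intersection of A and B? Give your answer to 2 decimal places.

4.00

|A∩B|: x∈[1,3], y∈[2,4] → 2·2 = 4.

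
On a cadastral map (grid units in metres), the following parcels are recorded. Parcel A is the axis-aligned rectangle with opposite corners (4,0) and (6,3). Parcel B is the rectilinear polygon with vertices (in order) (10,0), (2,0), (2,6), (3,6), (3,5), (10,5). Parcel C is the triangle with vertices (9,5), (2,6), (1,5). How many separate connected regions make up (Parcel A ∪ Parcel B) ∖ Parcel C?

(Parcel A ∪ Parcel B) ∖ Parcel C splits into 2 disjoint pieces (area 40, area 0.0714).

2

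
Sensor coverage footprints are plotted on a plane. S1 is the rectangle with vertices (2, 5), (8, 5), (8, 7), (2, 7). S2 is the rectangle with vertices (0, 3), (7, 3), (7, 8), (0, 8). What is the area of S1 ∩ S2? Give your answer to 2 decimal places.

|S1∩S2|: x∈[2,7], y∈[5,7] → 5·2 = 10.

10.00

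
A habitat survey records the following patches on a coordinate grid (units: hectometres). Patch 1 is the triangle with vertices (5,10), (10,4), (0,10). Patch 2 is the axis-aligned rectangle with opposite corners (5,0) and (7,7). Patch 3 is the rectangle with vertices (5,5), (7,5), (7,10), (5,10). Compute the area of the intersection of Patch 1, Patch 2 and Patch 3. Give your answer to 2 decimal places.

1.20

The intersection is the polygon with vertices (7,7), (7,5.8), (5,7).
By the shoelace formula its area is 1.20.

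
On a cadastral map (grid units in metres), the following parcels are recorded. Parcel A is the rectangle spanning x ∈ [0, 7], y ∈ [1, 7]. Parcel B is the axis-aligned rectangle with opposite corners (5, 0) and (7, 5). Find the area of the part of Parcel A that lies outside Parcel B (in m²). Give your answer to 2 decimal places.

|Parcel A∩Parcel B|: x∈[5,7], y∈[1,5] → 2·4 = 8.
|Parcel A| = 42.
|Parcel A ∖ Parcel B| = |Parcel A| − |Parcel A∩Parcel B| = 42 − 8 = 34.00.

34.00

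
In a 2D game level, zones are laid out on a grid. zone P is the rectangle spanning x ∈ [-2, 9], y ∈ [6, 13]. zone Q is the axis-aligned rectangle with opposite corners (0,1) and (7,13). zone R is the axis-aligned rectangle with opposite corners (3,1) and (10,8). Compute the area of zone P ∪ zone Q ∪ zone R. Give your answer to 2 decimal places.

129.00

By inclusion–exclusion:
Individual areas: |zone P| = 77, |zone Q| = 84, |zone R| = 49.
|zone P∩zone Q|: x∈[0,7], y∈[6,13] → 7·7 = 49.
|zone P∩zone R|: x∈[3,9], y∈[6,8] → 6·2 = 12.
|zone Q∩zone R|: x∈[3,7], y∈[1,8] → 4·7 = 28.
|zone P∩zone Q∩zone R| = 8.
|zone P ∪ zone Q ∪ zone R| = 210 − 89 + 8 = 129.00.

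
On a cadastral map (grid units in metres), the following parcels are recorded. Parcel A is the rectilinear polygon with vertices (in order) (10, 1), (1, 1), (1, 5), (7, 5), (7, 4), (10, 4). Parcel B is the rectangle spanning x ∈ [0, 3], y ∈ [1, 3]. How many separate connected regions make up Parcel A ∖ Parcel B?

Parcel A ∖ Parcel B is a single connected region.

1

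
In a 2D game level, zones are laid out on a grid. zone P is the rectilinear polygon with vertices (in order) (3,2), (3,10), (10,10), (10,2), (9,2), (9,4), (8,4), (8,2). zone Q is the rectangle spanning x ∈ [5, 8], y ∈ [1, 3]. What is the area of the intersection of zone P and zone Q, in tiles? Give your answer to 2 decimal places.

3.00

The intersection is the polygon with vertices (8,2), (5,2), (5,3), (8,3).
By the shoelace formula its area is 3.00.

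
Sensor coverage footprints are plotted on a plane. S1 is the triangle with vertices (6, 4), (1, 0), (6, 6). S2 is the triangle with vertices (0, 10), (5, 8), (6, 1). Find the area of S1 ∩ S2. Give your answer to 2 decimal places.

The intersection is the polygon with vertices (4.696,2.957), (4.148,3.778), (5.39,5.268), (5.615,3.692).
By the shoelace formula its area is 1.73.

1.73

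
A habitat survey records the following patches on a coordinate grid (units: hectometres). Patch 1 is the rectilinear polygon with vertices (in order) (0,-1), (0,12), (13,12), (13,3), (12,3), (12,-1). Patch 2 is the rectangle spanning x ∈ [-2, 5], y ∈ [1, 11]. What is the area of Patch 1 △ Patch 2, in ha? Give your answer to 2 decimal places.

135.00

|Patch 1| = 165, |Patch 2| = 70, |Patch 1∩Patch 2| = 50.
|Patch 1 △ Patch 2| = |Patch 1| + |Patch 2| − 2·|Patch 1∩Patch 2| = 165 + 70 − 100 = 135.00.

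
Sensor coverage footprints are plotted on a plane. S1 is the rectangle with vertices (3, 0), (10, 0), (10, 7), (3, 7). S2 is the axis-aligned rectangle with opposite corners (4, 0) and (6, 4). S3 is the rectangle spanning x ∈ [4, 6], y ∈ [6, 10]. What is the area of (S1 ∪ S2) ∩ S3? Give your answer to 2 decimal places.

The region (S1 ∪ S2) ∩ S3 is the polygon with vertices (6,7), (6,6), (4,6), (4,7).
By the shoelace formula its area is 2.00.

2.00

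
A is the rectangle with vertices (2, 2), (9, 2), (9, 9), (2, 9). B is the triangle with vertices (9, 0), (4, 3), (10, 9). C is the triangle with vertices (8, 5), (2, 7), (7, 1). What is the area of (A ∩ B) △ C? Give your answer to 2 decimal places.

|A ∩ B| = 16.6667.
|(A ∩ B) ∩ C| = 7.1402.
|(A ∩ B) △ C| = 16.6667 + 13 − 14.2803 = 15.39.

15.39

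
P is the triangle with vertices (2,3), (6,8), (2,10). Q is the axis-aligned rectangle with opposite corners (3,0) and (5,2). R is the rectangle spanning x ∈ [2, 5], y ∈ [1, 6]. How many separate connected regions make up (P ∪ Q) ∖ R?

2

(P ∪ Q) ∖ R splits into 2 disjoint pieces (area 10.4, area 2).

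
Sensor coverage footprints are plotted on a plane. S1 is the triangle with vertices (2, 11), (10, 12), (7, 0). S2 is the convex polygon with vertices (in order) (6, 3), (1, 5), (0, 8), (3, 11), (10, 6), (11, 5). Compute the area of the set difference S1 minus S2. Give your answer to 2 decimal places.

21.91

|S1| = 46.5, |S1∩S2| = 24.5911.
|S1 ∖ S2| = |S1| − |S1∩S2| = 46.5 − 24.5911 = 21.91.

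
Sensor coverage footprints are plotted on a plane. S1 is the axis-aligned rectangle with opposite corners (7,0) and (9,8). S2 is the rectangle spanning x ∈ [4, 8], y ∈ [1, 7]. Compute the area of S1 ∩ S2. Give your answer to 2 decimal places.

6.00

|S1∩S2|: x∈[7,8], y∈[1,7] → 1·6 = 6.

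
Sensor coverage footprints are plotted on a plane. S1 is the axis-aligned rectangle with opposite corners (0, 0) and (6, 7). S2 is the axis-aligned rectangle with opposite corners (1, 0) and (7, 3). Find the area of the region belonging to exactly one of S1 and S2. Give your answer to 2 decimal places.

30.00

|S1∩S2|: x∈[1,6], y∈[0,3] → 5·3 = 15.
|S1 △ S2| = |S1| + |S2| − 2·|S1∩S2| = 42 + 18 − 30 = 30.00.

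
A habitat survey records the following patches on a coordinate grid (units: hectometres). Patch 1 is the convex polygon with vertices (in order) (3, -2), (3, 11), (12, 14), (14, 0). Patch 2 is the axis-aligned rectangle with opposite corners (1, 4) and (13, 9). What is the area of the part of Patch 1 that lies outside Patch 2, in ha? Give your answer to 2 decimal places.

87.79

|Patch 1| = 137.5, |Patch 1∩Patch 2| = 49.7143.
|Patch 1 ∖ Patch 2| = |Patch 1| − |Patch 1∩Patch 2| = 137.5 − 49.7143 = 87.79.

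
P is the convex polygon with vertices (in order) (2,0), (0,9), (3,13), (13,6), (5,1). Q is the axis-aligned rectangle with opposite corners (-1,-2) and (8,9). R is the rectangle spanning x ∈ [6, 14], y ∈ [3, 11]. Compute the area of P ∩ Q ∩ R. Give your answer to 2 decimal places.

12.00

The intersection is the polygon with vertices (8,9), (8,3), (6,3), (6,9).
By the shoelace formula its area is 12.00.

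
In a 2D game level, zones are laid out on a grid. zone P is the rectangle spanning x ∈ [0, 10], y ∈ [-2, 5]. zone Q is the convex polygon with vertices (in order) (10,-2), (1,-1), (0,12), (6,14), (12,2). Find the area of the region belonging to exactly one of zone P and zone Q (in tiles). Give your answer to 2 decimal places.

84.23

|zone P| = 70, |zone Q| = 134, |zone P∩zone Q| = 59.8846.
|zone P △ zone Q| = |zone P| + |zone Q| − 2·|zone P∩zone Q| = 70 + 134 − 119.7692 = 84.23.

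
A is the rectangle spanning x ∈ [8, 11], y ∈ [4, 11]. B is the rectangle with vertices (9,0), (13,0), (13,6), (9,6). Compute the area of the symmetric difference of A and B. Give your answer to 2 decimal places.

|A∩B|: x∈[9,11], y∈[4,6] → 2·2 = 4.
|A △ B| = |A| + |B| − 2·|A∩B| = 21 + 24 − 8 = 37.00.

37.00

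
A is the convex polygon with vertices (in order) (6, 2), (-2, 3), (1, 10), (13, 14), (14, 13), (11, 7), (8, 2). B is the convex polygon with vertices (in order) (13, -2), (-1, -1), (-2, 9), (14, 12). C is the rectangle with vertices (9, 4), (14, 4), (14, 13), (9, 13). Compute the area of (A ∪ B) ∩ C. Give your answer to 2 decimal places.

The region (A ∪ B) ∩ C is the polygon with vertices (10,13), (14,13), (13.448,11.897), (14,12), (13.429,4), (9,4), (9,12.667).
By the shoelace formula its area is 42.27.

42.27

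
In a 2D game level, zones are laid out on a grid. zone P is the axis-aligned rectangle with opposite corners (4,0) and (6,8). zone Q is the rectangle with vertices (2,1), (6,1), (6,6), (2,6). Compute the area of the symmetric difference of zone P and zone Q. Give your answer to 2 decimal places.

16.00

|zone P∩zone Q|: x∈[4,6], y∈[1,6] → 2·5 = 10.
|zone P △ zone Q| = |zone P| + |zone Q| − 2·|zone P∩zone Q| = 16 + 20 − 20 = 16.00.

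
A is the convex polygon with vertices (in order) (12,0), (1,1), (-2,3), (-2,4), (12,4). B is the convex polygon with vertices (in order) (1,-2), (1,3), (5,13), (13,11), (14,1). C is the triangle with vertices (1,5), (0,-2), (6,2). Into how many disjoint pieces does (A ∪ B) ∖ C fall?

(A ∪ B) ∖ C splits into 2 disjoint pieces (area 125.7625, area 5.028).

2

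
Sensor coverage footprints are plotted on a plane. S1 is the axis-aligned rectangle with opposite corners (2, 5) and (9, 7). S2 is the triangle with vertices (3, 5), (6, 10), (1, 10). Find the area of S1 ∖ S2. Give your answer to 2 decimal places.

12.00

|S1| = 14, |S1∩S2| = 2.
|S1 ∖ S2| = |S1| − |S1∩S2| = 14 − 2 = 12.00.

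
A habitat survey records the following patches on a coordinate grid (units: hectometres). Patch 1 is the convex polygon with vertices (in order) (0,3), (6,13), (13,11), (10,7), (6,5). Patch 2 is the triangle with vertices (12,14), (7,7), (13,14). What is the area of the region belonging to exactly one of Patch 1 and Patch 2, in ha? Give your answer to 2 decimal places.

|Patch 1| = 57, |Patch 2| = 3.5, |Patch 1∩Patch 2| = 1.556.
|Patch 1 △ Patch 2| = |Patch 1| + |Patch 2| − 2·|Patch 1∩Patch 2| = 57 + 3.5 − 3.112 = 57.39.

57.39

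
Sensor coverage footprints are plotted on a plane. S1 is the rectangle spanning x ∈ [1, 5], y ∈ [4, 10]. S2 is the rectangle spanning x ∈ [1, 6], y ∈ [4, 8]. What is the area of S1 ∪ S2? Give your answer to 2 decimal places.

By inclusion–exclusion:
Individual areas: |S1| = 24, |S2| = 20.
|S1∩S2|: x∈[1,5], y∈[4,8] → 4·4 = 16.
|S1 ∪ S2| = 44 − 16 = 28.00.

28.00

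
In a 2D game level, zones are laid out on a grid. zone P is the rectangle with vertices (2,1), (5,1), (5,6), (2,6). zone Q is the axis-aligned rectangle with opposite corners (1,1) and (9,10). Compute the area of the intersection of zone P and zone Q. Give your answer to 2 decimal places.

15.00

|zone P∩zone Q|: x∈[2,5], y∈[1,6] → 3·5 = 15.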